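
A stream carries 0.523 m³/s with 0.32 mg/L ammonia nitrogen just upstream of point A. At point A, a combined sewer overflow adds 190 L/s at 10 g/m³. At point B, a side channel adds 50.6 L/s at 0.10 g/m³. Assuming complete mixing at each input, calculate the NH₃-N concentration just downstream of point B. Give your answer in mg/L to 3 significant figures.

2.71 mg/L

190 L/s = 0.19 m³/s.
After input A: C = (0.523·0.32 + 0.19·10) / 0.713 = 2.9 mg/L.
50.6 L/s = 0.0506 m³/s.
After input B: C = (0.713·2.9 + 0.0506·0.1) / 0.7636 = 2.714 mg/L.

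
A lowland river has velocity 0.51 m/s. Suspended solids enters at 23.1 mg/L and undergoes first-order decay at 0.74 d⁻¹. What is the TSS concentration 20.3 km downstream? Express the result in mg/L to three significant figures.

Travel time t = 20.3 km / 0.51 m/s = 2.03e+04/0.51 = 3.98e+04 s = 0.4607 d.
First-order decay: C = 23.1·exp(−0.74·0.4607) = 23.1·0.7111 = 16.43 mg/L.

16.4 mg/L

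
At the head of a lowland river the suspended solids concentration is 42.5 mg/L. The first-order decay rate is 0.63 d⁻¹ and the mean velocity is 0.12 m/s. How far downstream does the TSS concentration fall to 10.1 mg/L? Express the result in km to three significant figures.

23.6 km

From C = C₀·e^(−kt), t = ln(C₀/C)/k = ln(42.5/10.1)/0.63 = 1.437/0.63 = 2.281 d.
Distance = v·t = 0.12 m/s × 1.971e+05 s = 2.365e+04 m = 23.65 km.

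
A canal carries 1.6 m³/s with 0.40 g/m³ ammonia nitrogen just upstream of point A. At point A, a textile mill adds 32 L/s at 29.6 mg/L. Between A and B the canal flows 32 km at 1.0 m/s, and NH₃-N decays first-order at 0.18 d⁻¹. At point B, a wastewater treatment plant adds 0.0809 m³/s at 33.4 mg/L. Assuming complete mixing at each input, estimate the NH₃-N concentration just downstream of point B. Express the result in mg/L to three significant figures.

2.44 mg/L

32 L/s = 0.032 m³/s.
After input A: C = (1.6·0.4 + 0.032·29.6) / 1.632 = 0.9725 mg/L.
Over the 32 km reach to input B (t = 3.2e+04 s = 0.3704 d), decay gives C = 0.9725·exp(−0.18·0.3704) = 0.9098 mg/L.
After input B: C = (1.632·0.9098 + 0.0809·33.4) / 1.713 = 2.444 mg/L.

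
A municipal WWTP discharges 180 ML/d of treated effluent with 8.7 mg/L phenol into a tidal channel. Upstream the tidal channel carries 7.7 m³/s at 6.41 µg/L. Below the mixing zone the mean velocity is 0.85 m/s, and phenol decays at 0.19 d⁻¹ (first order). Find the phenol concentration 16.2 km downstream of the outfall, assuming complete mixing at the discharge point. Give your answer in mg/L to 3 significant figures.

180 ML/d = 2.083 m³/s.
6.41 µg/L = 0.00641 mg/L.
After complete mixing, C₀ = (2.083·8.7 + 7.7·0.00641) / 9.783 = 1.858 mg/L.
Travel time t = 1.62e+04 m / 0.85 m/s = 1.906e+04 s = 0.2206 d.
C = 1.858·exp(−0.19·0.2206) = 1.858·0.959 = 1.781 mg/L.

1.78 mg/L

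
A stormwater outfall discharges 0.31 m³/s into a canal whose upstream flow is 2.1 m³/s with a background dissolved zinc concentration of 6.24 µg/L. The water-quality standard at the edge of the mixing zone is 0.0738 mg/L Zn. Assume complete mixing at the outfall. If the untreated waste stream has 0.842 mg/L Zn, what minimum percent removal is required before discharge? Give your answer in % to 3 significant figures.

36.9 %

6.24 µg/L = 0.00624 mg/L.
Mass balance: 0.0738·2.41 = 0.31·Cₑ + 2.1·0.00624.
Cₑ = (0.1779 − 0.0131) / 0.31 = 0.5315 mg/L.
Required removal = 1 − 0.5315/0.842 = 36.88 %.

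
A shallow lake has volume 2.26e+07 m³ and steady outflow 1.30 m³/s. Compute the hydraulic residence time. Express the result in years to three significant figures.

0.551 yr

Q = 1.30 m³/s × 3.156e+07 s/yr = 4.102e+07 m³/yr.
Hydraulic residence time τ = V/Q = 2.26e+07/4.102e+07 = 0.5509 yr.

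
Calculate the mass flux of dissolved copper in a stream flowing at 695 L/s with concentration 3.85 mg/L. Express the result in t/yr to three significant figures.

84.4 t/yr

695 L/s = 0.695 m³/s.
Mass flux = Q·C = 0.695 m³/s × 3.85 g/m³ = 2.676 g/s.
= 2.676 g/s × 31.56 = 84.44 t/yr.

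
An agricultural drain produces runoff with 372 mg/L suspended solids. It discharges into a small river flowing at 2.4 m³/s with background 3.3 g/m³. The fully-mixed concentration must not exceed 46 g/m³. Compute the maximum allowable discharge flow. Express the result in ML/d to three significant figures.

Mass balance at complete mixing: C_std·(Q_w + Q_r) = Q_w·C_e + Q_r·C_b.
Rearranging, Q_w = Q_r·(C_std − C_b)/(C_e − C_std) = 2.4·(46 − 3.3) / (372 − 46) = 0.3144 m³/s.
= 27.16 ML/d.

27.2 ML/d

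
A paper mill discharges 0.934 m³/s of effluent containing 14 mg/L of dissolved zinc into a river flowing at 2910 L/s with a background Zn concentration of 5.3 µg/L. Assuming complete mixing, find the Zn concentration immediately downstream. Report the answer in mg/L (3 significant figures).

3.41 mg/L

2910 L/s = 2.91 m³/s.
5.3 µg/L = 0.0053 mg/L.
By mass balance at complete mixing, C = (0.934·14 + 2.91·0.0053) / (0.934 + 2.91) = 13.09/3.844 = 3.406 mg/L.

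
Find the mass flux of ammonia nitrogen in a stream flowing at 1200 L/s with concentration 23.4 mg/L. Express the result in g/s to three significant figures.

28.1 g/s

1200 L/s = 1.2 m³/s.
Mass flux = Q·C = 1.2 m³/s × 23.4 g/m³ = 28.08 g/s.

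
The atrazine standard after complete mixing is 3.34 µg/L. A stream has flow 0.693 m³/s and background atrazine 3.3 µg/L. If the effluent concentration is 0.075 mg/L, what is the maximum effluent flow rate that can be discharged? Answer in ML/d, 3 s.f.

0.0334 ML/d

3.3 µg/L = 0.0033 mg/L.
3.34 µg/L = 0.00334 mg/L.
Mass balance at complete mixing: C_std·(Q_w + Q_r) = Q_w·C_e + Q_r·C_b.
Rearranging, Q_w = Q_r·(C_std − C_b)/(C_e − C_std) = 0.693·(0.00334 − 0.0033) / (0.075 − 0.00334) = 0.0003868 m³/s.
= 0.03342 ML/d.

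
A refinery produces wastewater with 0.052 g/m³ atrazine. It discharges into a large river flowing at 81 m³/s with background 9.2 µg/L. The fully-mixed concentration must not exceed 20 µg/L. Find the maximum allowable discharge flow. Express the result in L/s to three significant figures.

9.2 µg/L = 0.0092 mg/L.
20 µg/L = 0.02 mg/L.
Mass balance at complete mixing: C_std·(Q_w + Q_r) = Q_w·C_e + Q_r·C_b.
Rearranging, Q_w = Q_r·(C_std − C_b)/(C_e − C_std) = 81·(0.02 − 0.0092) / (0.052 − 0.02) = 27.34 m³/s.
= 2.734e+04 L/s.

27300 L/s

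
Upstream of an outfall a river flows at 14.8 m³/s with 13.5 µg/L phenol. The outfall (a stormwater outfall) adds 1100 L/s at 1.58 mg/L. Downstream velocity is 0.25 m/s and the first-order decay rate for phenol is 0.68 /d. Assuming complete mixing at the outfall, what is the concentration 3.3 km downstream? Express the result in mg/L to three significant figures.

0.110 mg/L

1100 L/s = 1.1 m³/s.
13.5 µg/L = 0.0135 mg/L.
After complete mixing, C₀ = (1.1·1.58 + 14.8·0.0135) / 15.9 = 0.1219 mg/L.
Travel time t = 3300 m / 0.25 m/s = 1.32e+04 s = 0.1528 d.
C = 0.1219·exp(−0.68·0.1528) = 0.1219·0.9013 = 0.1098 mg/L.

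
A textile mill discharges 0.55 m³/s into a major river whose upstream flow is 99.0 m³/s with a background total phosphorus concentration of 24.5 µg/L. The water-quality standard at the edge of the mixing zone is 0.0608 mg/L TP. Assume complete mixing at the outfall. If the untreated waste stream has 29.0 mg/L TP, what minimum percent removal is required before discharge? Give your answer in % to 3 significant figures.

24.5 µg/L = 0.0245 mg/L.
Mass balance: 0.0608·99.55 = 0.55·Cₑ + 99·0.0245.
Cₑ = (6.053 − 2.425) / 0.55 = 6.595 mg/L.
Required removal = 1 − 6.595/29.0 = 77.26 %.

77.3 %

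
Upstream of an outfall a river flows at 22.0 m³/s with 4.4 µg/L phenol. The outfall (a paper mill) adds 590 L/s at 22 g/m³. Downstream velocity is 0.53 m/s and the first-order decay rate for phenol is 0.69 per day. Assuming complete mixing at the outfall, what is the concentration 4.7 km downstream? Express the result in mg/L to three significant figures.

590 L/s = 0.59 m³/s.
4.4 µg/L = 0.0044 mg/L.
After complete mixing, C₀ = (0.59·22 + 22·0.0044) / 22.59 = 0.5789 mg/L.
Travel time t = 4700 m / 0.53 m/s = 8868 s = 0.1026 d.
C = 0.5789·exp(−0.69·0.1026) = 0.5789·0.9316 = 0.5393 mg/L.

0.539 mg/L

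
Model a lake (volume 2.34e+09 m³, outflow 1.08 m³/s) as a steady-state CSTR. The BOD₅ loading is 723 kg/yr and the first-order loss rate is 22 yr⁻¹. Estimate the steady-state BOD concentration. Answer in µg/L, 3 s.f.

Outflow Q = 1.08 m³/s × 3.156e+07 s/yr = 3.408e+07 m³/yr.
Steady-state CSTR mass balance: W = Q·C + k·V·C, so C = W/(Q + kV).
Q + kV = 3.408e+07 + 22·2.34e+09 = 5.151e+10 m³/yr.
C = 723/5.151e+10 = 1.403e-08 kg/m³ = 1.403e-05 mg/L = 0.01403 µg/L.

0.0140 µg/L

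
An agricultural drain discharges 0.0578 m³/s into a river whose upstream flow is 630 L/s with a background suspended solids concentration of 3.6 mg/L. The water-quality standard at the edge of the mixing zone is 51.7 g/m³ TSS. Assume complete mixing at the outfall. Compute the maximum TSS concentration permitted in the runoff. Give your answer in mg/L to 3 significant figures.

630 L/s = 0.63 m³/s.
Mass balance: 51.7·0.6878 = 0.0578·Cₑ + 0.63·3.6.
Cₑ = (35.56 − 2.268) / 0.0578 = 576 mg/L.

576 mg/L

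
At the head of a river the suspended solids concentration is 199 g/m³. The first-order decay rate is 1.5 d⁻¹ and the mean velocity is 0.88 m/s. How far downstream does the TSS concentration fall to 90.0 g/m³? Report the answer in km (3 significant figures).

40.2 km

From C = C₀·e^(−kt), t = ln(C₀/C)/k = ln(199/90.0)/1.5 = 0.7935/1.5 = 0.529 d.
Distance = v·t = 0.88 m/s × 4.571e+04 s = 4.022e+04 m = 40.22 km.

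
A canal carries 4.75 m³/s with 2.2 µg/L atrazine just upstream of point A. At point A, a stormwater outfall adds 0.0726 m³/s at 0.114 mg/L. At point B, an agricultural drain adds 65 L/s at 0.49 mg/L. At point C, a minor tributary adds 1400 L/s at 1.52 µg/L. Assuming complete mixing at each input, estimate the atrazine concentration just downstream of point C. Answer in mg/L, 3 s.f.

0.00838 mg/L

2.2 µg/L = 0.0022 mg/L.
After input A: C = (4.75·0.0022 + 0.0726·0.114) / 4.823 = 0.003883 mg/L.
65 L/s = 0.065 m³/s.
After input B: C = (4.823·0.003883 + 0.065·0.49) / 4.888 = 0.01035 mg/L.
1400 L/s = 1.4 m³/s.
1.52 µg/L = 0.00152 mg/L.
After input C: C = (4.888·0.01035 + 1.4·0.00152) / 6.288 = 0.008382 mg/L.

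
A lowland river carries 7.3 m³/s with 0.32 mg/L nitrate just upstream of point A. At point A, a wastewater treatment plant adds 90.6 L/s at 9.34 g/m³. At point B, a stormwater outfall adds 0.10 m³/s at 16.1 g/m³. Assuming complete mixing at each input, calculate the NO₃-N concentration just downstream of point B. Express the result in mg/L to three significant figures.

0.640 mg/L

90.6 L/s = 0.0906 m³/s.
After input A: C = (7.3·0.32 + 0.0906·9.34) / 7.391 = 0.4306 mg/L.
After input B: C = (7.391·0.4306 + 0.1·16.1) / 7.491 = 0.6398 mg/L.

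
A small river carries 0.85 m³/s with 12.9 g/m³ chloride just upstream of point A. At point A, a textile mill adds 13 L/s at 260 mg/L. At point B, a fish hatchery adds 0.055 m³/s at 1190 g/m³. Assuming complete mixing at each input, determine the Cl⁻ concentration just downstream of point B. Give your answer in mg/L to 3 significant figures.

13 L/s = 0.013 m³/s.
After input A: C = (0.85·12.9 + 0.013·260) / 0.863 = 16.62 mg/L.
After input B: C = (0.863·16.62 + 0.055·1190) / 0.918 = 86.92 mg/L.

86.9 mg/L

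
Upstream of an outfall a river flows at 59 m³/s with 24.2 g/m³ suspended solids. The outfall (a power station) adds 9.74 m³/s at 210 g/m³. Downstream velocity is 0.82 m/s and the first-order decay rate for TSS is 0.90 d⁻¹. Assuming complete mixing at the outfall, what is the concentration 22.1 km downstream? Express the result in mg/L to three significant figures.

After complete mixing, C₀ = (9.74·210 + 59·24.2) / 68.74 = 50.53 mg/L.
Travel time t = 2.21e+04 m / 0.82 m/s = 2.695e+04 s = 0.3119 d.
C = 50.53·exp(−0.90·0.3119) = 50.53·0.7552 = 38.16 mg/L.

38.2 mg/L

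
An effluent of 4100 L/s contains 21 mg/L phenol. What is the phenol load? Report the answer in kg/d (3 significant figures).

7440 kg/d

4100 L/s = 4.1 m³/s.
Mass flux = Q·C = 4.1 m³/s × 21 g/m³ = 86.1 g/s.
= 86.1 g/s × 86.4 = 7439 kg/d.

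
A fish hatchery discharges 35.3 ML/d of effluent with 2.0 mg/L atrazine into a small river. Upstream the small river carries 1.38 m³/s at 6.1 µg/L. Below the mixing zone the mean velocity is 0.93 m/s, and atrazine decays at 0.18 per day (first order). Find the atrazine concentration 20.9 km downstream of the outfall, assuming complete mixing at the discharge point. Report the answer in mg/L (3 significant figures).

35.3 ML/d = 0.4086 m³/s.
6.1 µg/L = 0.0061 mg/L.
After complete mixing, C₀ = (0.4086·2 + 1.38·0.0061) / 1.789 = 0.4616 mg/L.
Travel time t = 2.09e+04 m / 0.93 m/s = 2.247e+04 s = 0.2601 d.
C = 0.4616·exp(−0.18·0.2601) = 0.4616·0.9543 = 0.4405 mg/L.

0.440 mg/L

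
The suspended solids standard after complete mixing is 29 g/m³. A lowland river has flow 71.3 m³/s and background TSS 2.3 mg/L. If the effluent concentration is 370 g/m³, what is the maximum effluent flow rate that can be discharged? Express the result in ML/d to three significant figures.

482 ML/d

Mass balance at complete mixing: C_std·(Q_w + Q_r) = Q_w·C_e + Q_r·C_b.
Rearranging, Q_w = Q_r·(C_std − C_b)/(C_e − C_std) = 71.3·(29 − 2.3) / (370 − 29) = 5.583 m³/s.
= 482.3 ML/d.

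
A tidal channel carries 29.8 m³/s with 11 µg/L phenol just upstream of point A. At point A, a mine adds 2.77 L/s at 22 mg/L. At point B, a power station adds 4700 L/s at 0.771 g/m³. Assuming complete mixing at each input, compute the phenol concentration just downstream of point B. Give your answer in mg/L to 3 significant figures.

0.116 mg/L

11 µg/L = 0.011 mg/L.
2.77 L/s = 0.00277 m³/s.
After input A: C = (29.8·0.011 + 0.00277·22) / 29.8 = 0.01304 mg/L.
4700 L/s = 4.7 m³/s.
After input B: C = (29.8·0.01304 + 4.7·0.771) / 34.5 = 0.1163 mg/L.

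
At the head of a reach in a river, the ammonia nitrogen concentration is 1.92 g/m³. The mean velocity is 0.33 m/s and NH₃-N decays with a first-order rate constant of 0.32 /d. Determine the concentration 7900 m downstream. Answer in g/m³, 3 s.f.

1.76 g/m³

Travel time t = 7900 m / 0.33 m/s = 7900/0.33 = 2.394e+04 s = 0.2771 d.
First-order decay: C = 1.92·exp(−0.32·0.2771) = 1.92·0.9152 = 1.757 g/m³.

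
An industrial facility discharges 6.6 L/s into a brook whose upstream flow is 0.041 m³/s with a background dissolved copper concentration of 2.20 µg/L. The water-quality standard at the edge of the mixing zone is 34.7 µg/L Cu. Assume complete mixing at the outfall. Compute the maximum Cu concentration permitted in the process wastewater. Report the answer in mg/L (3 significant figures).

6.6 L/s = 0.0066 m³/s.
2.20 µg/L = 0.0022 mg/L.
34.7 µg/L = 0.0347 mg/L.
Mass balance: 0.0347·0.0476 = 0.0066·Cₑ + 0.041·0.0022.
Cₑ = (0.001652 − 9.02e-05) / 0.0066 = 0.2366 mg/L.

0.237 mg/L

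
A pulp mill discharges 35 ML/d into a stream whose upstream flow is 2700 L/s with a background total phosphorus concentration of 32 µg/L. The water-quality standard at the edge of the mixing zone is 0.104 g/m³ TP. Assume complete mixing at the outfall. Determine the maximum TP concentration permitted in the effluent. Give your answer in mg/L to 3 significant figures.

0.584 mg/L

35 ML/d = 0.4051 m³/s.
2700 L/s = 2.7 m³/s.
32 µg/L = 0.032 mg/L.
Mass balance: 0.104·3.105 = 0.4051·Cₑ + 2.7·0.032.
Cₑ = (0.3229 − 0.0864) / 0.4051 = 0.5839 mg/L.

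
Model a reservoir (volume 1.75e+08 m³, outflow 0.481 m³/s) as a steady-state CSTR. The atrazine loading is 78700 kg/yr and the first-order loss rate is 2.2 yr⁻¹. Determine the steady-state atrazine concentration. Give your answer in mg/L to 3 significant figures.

Outflow Q = 0.481 m³/s × 3.156e+07 s/yr = 1.518e+07 m³/yr.
Steady-state CSTR mass balance: W = Q·C + k·V·C, so C = W/(Q + kV).
Q + kV = 1.518e+07 + 2.2·1.75e+08 = 4.002e+08 m³/yr.
C = 78700/4.002e+08 = 0.0001967 kg/m³ = 0.1967 mg/L.

0.197 mg/L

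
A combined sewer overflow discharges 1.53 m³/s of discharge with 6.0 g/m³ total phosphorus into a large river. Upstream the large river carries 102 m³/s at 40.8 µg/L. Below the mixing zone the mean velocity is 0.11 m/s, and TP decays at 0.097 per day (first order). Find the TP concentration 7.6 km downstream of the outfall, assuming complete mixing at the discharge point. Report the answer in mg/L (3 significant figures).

0.119 mg/L

40.8 µg/L = 0.0408 mg/L.
After complete mixing, C₀ = (1.53·6 + 102·0.0408) / 103.5 = 0.1289 mg/L.
Travel time t = 7600 m / 0.11 m/s = 6.909e+04 s = 0.7997 d.
C = 0.1289·exp(−0.097·0.7997) = 0.1289·0.9254 = 0.1192 mg/L.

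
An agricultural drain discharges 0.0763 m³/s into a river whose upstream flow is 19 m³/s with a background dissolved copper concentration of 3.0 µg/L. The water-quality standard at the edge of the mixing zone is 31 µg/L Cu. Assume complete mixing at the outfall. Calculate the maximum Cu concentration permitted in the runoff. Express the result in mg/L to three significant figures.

7.00 mg/L

3.0 µg/L = 0.003 mg/L.
31 µg/L = 0.031 mg/L.
Mass balance: 0.031·19.08 = 0.0763·Cₑ + 19·0.003.
Cₑ = (0.5914 − 0.057) / 0.0763 = 7.003 mg/L.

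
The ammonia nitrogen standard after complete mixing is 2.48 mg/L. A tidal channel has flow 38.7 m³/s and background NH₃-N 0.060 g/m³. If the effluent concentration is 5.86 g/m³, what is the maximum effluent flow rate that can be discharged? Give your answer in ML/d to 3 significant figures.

2390 ML/d

Mass balance at complete mixing: C_std·(Q_w + Q_r) = Q_w·C_e + Q_r·C_b.
Rearranging, Q_w = Q_r·(C_std − C_b)/(C_e − C_std) = 38.7·(2.48 − 0.06) / (5.86 − 2.48) = 27.71 m³/s.
= 2394 ML/d.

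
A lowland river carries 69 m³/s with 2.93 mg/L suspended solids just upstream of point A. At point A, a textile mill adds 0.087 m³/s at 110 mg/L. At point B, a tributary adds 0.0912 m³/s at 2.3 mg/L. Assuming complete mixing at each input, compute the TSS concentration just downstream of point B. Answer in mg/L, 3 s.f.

3.06 mg/L

After input A: C = (69·2.93 + 0.087·110) / 69.09 = 3.065 mg/L.
After input B: C = (69.09·3.065 + 0.0912·2.3) / 69.18 = 3.064 mg/L.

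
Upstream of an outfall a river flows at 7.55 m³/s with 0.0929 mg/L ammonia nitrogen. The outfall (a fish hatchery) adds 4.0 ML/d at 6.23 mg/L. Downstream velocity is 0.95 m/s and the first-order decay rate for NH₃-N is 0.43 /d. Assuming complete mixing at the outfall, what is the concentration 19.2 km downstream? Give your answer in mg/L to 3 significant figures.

0.118 mg/L

4.0 ML/d = 0.0463 m³/s.
After complete mixing, C₀ = (0.0463·6.23 + 7.55·0.0929) / 7.596 = 0.1303 mg/L.
Travel time t = 1.92e+04 m / 0.95 m/s = 2.021e+04 s = 0.2339 d.
C = 0.1303·exp(−0.43·0.2339) = 0.1303·0.9043 = 0.1178 mg/L.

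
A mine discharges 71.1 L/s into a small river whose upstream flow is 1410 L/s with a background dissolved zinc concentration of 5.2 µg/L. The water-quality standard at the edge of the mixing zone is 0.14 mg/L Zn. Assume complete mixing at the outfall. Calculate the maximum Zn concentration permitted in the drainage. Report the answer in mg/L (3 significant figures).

2.81 mg/L

71.1 L/s = 0.0711 m³/s.
1410 L/s = 1.41 m³/s.
5.2 µg/L = 0.0052 mg/L.
Mass balance: 0.14·1.481 = 0.0711·Cₑ + 1.41·0.0052.
Cₑ = (0.2074 − 0.007332) / 0.0711 = 2.813 mg/L.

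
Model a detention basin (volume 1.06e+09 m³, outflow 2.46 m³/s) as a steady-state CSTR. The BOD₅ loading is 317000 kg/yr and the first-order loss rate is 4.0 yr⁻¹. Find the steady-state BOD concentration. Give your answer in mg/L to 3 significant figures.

0.0734 mg/L

Outflow Q = 2.46 m³/s × 3.156e+07 s/yr = 7.763e+07 m³/yr.
Steady-state CSTR mass balance: W = Q·C + k·V·C, so C = W/(Q + kV).
Q + kV = 7.763e+07 + 4.0·1.06e+09 = 4.318e+09 m³/yr.
C = 317000/4.318e+09 = 7.342e-05 kg/m³ = 0.07342 mg/L.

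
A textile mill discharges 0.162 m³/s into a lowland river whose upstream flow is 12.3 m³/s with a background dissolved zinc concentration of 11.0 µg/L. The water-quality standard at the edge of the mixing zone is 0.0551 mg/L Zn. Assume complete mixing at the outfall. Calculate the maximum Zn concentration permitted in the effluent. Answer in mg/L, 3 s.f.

11.0 µg/L = 0.011 mg/L.
Mass balance: 0.0551·12.46 = 0.162·Cₑ + 12.3·0.011.
Cₑ = (0.6867 − 0.1353) / 0.162 = 3.403 mg/L.

3.40 mg/L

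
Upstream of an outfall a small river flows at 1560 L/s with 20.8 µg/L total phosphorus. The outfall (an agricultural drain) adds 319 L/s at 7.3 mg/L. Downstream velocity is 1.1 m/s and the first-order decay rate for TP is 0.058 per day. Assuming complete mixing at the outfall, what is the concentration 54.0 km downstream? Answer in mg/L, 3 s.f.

1.22 mg/L

319 L/s = 0.319 m³/s.
1560 L/s = 1.56 m³/s.
20.8 µg/L = 0.0208 mg/L.
After complete mixing, C₀ = (0.319·7.3 + 1.56·0.0208) / 1.879 = 1.257 mg/L.
Travel time t = 5.4e+04 m / 1.1 m/s = 4.909e+04 s = 0.5682 d.
C = 1.257·exp(−0.058·0.5682) = 1.257·0.9676 = 1.216 mg/L.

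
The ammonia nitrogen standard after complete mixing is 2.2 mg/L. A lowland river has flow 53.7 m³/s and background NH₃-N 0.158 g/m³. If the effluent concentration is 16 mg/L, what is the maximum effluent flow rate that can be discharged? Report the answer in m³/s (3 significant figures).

Mass balance at complete mixing: C_std·(Q_w + Q_r) = Q_w·C_e + Q_r·C_b.
Rearranging, Q_w = Q_r·(C_std − C_b)/(C_e − C_std) = 53.7·(2.2 − 0.158) / (16 − 2.2) = 7.946 m³/s.

7.95 m³/s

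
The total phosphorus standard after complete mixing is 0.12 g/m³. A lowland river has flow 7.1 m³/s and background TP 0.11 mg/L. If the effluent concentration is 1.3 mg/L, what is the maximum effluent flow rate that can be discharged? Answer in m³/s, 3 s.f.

Mass balance at complete mixing: C_std·(Q_w + Q_r) = Q_w·C_e + Q_r·C_b.
Rearranging, Q_w = Q_r·(C_std − C_b)/(C_e − C_std) = 7.1·(0.12 − 0.11) / (1.3 − 0.12) = 0.06017 m³/s.

0.0602 m³/s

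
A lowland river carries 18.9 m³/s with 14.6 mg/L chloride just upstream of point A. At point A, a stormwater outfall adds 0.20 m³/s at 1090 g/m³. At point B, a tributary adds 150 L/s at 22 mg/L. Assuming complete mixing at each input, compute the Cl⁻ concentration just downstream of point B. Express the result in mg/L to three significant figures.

25.8 mg/L

After input A: C = (18.9·14.6 + 0.2·1090) / 19.1 = 25.86 mg/L.
150 L/s = 0.15 m³/s.
After input B: C = (19.1·25.86 + 0.15·22) / 19.25 = 25.83 mg/L.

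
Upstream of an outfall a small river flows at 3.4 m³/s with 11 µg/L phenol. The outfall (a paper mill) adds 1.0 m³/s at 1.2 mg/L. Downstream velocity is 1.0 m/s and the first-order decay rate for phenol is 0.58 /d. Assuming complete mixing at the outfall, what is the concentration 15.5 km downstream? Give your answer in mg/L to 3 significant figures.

11 µg/L = 0.011 mg/L.
After complete mixing, C₀ = (1·1.2 + 3.4·0.011) / 4.4 = 0.2812 mg/L.
Travel time t = 1.55e+04 m / 1.0 m/s = 1.55e+04 s = 0.1794 d.
C = 0.2812·exp(−0.58·0.1794) = 0.2812·0.9012 = 0.2534 mg/L.

0.253 mg/L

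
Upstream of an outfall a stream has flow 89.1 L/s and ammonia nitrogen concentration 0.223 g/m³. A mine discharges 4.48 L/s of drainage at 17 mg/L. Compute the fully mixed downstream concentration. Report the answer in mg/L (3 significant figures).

1.03 mg/L

4.48 L/s = 0.00448 m³/s.
89.1 L/s = 0.0891 m³/s.
By mass balance at complete mixing, C = (0.00448·17 + 0.0891·0.223) / (0.00448 + 0.0891) = 0.09603/0.09358 = 1.026 mg/L.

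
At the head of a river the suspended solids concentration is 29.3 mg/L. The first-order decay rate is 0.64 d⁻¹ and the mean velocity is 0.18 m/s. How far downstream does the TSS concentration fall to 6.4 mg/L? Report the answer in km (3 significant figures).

From C = C₀·e^(−kt), t = ln(C₀/C)/k = ln(29.3/6.4)/0.64 = 1.521/0.64 = 2.377 d.
Distance = v·t = 0.18 m/s × 2.054e+05 s = 3.697e+04 m = 36.97 km.

37.0 km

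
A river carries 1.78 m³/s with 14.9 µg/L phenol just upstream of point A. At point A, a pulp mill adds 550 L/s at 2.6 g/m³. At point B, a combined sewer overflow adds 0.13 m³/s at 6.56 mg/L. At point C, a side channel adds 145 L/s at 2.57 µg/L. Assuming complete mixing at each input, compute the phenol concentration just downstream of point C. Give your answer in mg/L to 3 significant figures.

14.9 µg/L = 0.0149 mg/L.
550 L/s = 0.55 m³/s.
After input A: C = (1.78·0.0149 + 0.55·2.6) / 2.33 = 0.6251 mg/L.
After input B: C = (2.33·0.6251 + 0.13·6.56) / 2.46 = 0.9387 mg/L.
145 L/s = 0.145 m³/s.
2.57 µg/L = 0.00257 mg/L.
After input C: C = (2.46·0.9387 + 0.145·0.00257) / 2.605 = 0.8866 mg/L.

0.887 mg/L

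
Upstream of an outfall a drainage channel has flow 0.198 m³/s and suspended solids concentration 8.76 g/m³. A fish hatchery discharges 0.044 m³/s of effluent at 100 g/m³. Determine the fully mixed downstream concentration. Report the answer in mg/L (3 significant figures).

25.3 mg/L

By mass balance at complete mixing, C = (0.044·100 + 0.198·8.76) / (0.044 + 0.198) = 6.134/0.242 = 25.35 mg/L.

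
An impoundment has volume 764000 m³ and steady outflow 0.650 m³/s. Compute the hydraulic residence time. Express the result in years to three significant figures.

0.0372 yr

Q = 0.650 m³/s × 3.156e+07 s/yr = 2.051e+07 m³/yr.
Hydraulic residence time τ = V/Q = 764000/2.051e+07 = 0.03725 yr.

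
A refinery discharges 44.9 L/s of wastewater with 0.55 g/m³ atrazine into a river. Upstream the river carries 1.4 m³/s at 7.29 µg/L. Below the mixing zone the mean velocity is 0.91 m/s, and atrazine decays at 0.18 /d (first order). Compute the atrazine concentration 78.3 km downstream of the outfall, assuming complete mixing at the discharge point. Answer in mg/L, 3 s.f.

0.0202 mg/L

44.9 L/s = 0.0449 m³/s.
7.29 µg/L = 0.00729 mg/L.
After complete mixing, C₀ = (0.0449·0.55 + 1.4·0.00729) / 1.445 = 0.02415 mg/L.
Travel time t = 7.83e+04 m / 0.91 m/s = 8.604e+04 s = 0.9959 d.
C = 0.02415·exp(−0.18·0.9959) = 0.02415·0.8359 = 0.02019 mg/L.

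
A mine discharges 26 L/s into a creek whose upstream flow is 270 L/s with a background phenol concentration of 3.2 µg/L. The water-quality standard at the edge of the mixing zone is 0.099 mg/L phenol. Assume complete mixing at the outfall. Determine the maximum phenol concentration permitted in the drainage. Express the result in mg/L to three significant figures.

1.09 mg/L

26 L/s = 0.026 m³/s.
270 L/s = 0.27 m³/s.
3.2 µg/L = 0.0032 mg/L.
Mass balance: 0.099·0.296 = 0.026·Cₑ + 0.27·0.0032.
Cₑ = (0.0293 − 0.000864) / 0.026 = 1.094 mg/L.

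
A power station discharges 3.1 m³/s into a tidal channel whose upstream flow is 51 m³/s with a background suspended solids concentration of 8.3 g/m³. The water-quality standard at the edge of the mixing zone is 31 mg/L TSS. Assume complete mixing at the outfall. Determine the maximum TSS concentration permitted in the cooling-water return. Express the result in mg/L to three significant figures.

404 mg/L

Mass balance: 31·54.1 = 3.1·Cₑ + 51·8.3.
Cₑ = (1677 − 423.3) / 3.1 = 404.5 mg/L.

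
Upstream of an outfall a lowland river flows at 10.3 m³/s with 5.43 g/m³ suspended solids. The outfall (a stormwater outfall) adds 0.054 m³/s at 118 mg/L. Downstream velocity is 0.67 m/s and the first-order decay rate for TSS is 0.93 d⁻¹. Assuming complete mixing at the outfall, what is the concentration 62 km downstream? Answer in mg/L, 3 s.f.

2.22 mg/L

After complete mixing, C₀ = (0.054·118 + 10.3·5.43) / 10.35 = 6.017 mg/L.
Travel time t = 6.2e+04 m / 0.67 m/s = 9.254e+04 s = 1.071 d.
C = 6.017·exp(−0.93·1.071) = 6.017·0.3693 = 2.222 mg/L.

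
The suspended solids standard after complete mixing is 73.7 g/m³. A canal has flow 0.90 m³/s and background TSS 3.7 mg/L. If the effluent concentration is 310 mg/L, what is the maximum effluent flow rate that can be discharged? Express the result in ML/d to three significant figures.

Mass balance at complete mixing: C_std·(Q_w + Q_r) = Q_w·C_e + Q_r·C_b.
Rearranging, Q_w = Q_r·(C_std − C_b)/(C_e − C_std) = 0.90·(73.7 − 3.7) / (310 − 73.7) = 0.2666 m³/s.
= 23.04 ML/d.

23.0 ML/d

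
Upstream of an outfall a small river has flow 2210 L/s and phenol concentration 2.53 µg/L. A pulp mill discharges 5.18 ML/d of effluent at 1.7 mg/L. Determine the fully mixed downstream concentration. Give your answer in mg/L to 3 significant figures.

0.0474 mg/L

5.18 ML/d = 0.05995 m³/s.
2210 L/s = 2.21 m³/s.
2.53 µg/L = 0.00253 mg/L.
Flow-weighted mixing gives C = (0.05995·1.7 + 2.21·0.00253) / (0.05995 + 2.21) = 0.1075/2.27 = 0.04736 mg/L.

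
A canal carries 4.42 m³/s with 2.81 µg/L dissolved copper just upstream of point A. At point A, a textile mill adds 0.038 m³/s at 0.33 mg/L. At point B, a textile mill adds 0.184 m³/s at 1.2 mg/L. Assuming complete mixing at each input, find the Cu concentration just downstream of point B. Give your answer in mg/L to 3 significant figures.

2.81 µg/L = 0.00281 mg/L.
After input A: C = (4.42·0.00281 + 0.038·0.33) / 4.458 = 0.005599 mg/L.
After input B: C = (4.458·0.005599 + 0.184·1.2) / 4.642 = 0.05294 mg/L.

0.0529 mg/L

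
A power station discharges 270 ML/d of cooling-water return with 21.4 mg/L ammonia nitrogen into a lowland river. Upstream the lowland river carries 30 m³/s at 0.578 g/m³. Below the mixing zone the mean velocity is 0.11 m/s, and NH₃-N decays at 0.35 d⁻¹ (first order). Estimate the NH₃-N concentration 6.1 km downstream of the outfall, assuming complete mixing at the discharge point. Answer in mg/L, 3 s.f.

2.03 mg/L

270 ML/d = 3.125 m³/s.
After complete mixing, C₀ = (3.125·21.4 + 30·0.578) / 33.12 = 2.542 mg/L.
Travel time t = 6100 m / 0.11 m/s = 5.545e+04 s = 0.6418 d.
C = 2.542·exp(−0.35·0.6418) = 2.542·0.7988 = 2.031 mg/L.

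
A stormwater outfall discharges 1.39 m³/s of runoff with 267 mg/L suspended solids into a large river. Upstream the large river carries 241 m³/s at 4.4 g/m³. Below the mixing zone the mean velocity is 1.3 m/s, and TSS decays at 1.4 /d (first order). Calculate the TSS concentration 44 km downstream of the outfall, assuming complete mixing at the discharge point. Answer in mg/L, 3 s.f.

3.41 mg/L

After complete mixing, C₀ = (1.39·267 + 241·4.4) / 242.4 = 5.906 mg/L.
Travel time t = 4.4e+04 m / 1.3 m/s = 3.385e+04 s = 0.3917 d.
C = 5.906·exp(−1.4·0.3917) = 5.906·0.5779 = 3.413 mg/L.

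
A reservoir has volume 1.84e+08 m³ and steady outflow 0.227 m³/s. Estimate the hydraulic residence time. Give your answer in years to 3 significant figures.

25.7 yr

Q = 0.227 m³/s × 3.156e+07 s/yr = 7.164e+06 m³/yr.
Hydraulic residence time τ = V/Q = 1.84e+08/7.164e+06 = 25.69 yr.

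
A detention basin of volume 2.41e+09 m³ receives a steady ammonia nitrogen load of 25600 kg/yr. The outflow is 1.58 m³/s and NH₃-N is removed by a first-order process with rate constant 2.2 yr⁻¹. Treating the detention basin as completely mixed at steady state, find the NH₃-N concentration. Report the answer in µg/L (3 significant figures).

Outflow Q = 1.58 m³/s × 3.156e+07 s/yr = 4.986e+07 m³/yr.
Steady-state CSTR mass balance: W = Q·C + k·V·C, so C = W/(Q + kV).
Q + kV = 4.986e+07 + 2.2·2.41e+09 = 5.352e+09 m³/yr.
C = 25600/5.352e+09 = 4.783e-06 kg/m³ = 0.004783 mg/L = 4.783 µg/L.

4.78 µg/L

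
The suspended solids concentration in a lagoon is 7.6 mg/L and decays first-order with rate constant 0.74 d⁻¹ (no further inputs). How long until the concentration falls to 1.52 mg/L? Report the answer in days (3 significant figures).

t = ln(C₀/C)/k = ln(7.6/1.52)/0.74 = 1.609/0.74 = 2.175 d.

2.17 d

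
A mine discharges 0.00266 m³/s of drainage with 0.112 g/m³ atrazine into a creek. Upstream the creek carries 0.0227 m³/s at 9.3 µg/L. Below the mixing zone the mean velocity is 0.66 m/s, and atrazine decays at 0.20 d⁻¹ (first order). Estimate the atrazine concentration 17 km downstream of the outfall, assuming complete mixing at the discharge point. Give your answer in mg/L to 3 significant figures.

9.3 µg/L = 0.0093 mg/L.
After complete mixing, C₀ = (0.00266·0.112 + 0.0227·0.0093) / 0.02536 = 0.02007 mg/L.
Travel time t = 1.7e+04 m / 0.66 m/s = 2.576e+04 s = 0.2981 d.
C = 0.02007·exp(−0.20·0.2981) = 0.02007·0.9421 = 0.01891 mg/L.

0.0189 mg/L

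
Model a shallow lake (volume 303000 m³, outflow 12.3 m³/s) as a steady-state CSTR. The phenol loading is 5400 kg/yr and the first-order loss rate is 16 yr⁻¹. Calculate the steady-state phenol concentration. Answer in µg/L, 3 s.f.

Outflow Q = 12.3 m³/s × 3.156e+07 s/yr = 3.882e+08 m³/yr.
Steady-state CSTR mass balance: W = Q·C + k·V·C, so C = W/(Q + kV).
Q + kV = 3.882e+08 + 16·303000 = 3.93e+08 m³/yr.
C = 5400/3.93e+08 = 1.374e-05 kg/m³ = 0.01374 mg/L = 13.74 µg/L.

13.7 µg/L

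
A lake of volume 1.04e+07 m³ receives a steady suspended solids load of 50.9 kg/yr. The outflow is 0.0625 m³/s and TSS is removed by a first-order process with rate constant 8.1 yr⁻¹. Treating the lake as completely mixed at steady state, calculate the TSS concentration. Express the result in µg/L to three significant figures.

0.590 µg/L

Outflow Q = 0.0625 m³/s × 3.156e+07 s/yr = 1.972e+06 m³/yr.
Steady-state CSTR mass balance: W = Q·C + k·V·C, so C = W/(Q + kV).
Q + kV = 1.972e+06 + 8.1·1.04e+07 = 8.621e+07 m³/yr.
C = 50.9/8.621e+07 = 5.904e-07 kg/m³ = 0.0005904 mg/L = 0.5904 µg/L.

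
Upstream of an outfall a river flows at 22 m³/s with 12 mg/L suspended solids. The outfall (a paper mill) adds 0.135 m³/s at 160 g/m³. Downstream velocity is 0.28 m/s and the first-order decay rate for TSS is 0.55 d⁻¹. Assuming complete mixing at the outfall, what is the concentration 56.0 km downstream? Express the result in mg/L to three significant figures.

3.61 mg/L

After complete mixing, C₀ = (0.135·160 + 22·12) / 22.14 = 12.9 mg/L.
Travel time t = 5.6e+04 m / 0.28 m/s = 2e+05 s = 2.315 d.
C = 12.9·exp(−0.55·2.315) = 12.9·0.2799 = 3.612 mg/L.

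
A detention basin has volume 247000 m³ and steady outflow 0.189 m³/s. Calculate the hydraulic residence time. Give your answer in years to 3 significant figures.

0.0414 yr

Q = 0.189 m³/s × 3.156e+07 s/yr = 5.964e+06 m³/yr.
Hydraulic residence time τ = V/Q = 247000/5.964e+06 = 0.04141 yr.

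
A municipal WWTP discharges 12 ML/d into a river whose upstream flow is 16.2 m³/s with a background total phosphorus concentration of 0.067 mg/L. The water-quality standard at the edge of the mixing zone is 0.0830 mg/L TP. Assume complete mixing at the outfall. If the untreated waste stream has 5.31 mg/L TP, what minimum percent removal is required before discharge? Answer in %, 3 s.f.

12 ML/d = 0.1389 m³/s.
Mass balance: 0.083·16.34 = 0.1389·Cₑ + 16.2·0.067.
Cₑ = (1.356 − 1.085) / 0.1389 = 1.949 mg/L.
Required removal = 1 − 1.949/5.31 = 63.29 %.

63.3 %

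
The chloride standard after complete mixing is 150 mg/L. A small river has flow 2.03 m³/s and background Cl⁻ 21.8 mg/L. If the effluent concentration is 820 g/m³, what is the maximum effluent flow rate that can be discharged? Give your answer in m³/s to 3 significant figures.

Mass balance at complete mixing: C_std·(Q_w + Q_r) = Q_w·C_e + Q_r·C_b.
Rearranging, Q_w = Q_r·(C_std − C_b)/(C_e − C_std) = 2.03·(150 − 21.8) / (820 − 150) = 0.3884 m³/s.

0.388 m³/s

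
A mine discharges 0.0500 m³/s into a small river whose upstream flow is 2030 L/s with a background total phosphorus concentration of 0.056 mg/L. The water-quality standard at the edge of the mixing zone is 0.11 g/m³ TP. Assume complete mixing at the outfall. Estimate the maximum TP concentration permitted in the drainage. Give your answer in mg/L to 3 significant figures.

2.30 mg/L

2030 L/s = 2.03 m³/s.
Mass balance: 0.11·2.08 = 0.05·Cₑ + 2.03·0.056.
Cₑ = (0.2288 − 0.1137) / 0.05 = 2.302 mg/L.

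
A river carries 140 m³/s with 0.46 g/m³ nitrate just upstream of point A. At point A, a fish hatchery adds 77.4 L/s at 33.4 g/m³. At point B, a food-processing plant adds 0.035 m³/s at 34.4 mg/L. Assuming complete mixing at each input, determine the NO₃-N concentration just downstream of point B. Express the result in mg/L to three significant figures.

77.4 L/s = 0.0774 m³/s.
After input A: C = (140·0.46 + 0.0774·33.4) / 140.1 = 0.4782 mg/L.
After input B: C = (140.1·0.4782 + 0.035·34.4) / 140.1 = 0.4867 mg/L.

0.487 mg/L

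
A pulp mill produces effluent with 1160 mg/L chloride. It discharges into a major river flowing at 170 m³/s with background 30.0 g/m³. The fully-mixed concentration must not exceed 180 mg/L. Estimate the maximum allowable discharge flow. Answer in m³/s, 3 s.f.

26.0 m³/s

Mass balance at complete mixing: C_std·(Q_w + Q_r) = Q_w·C_e + Q_r·C_b.
Rearranging, Q_w = Q_r·(C_std − C_b)/(C_e − C_std) = 170·(180 − 30) / (1160 − 180) = 26.02 m³/s.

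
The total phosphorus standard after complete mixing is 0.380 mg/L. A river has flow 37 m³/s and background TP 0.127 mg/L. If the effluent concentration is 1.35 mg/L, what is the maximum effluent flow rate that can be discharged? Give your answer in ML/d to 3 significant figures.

834 ML/d

Mass balance at complete mixing: C_std·(Q_w + Q_r) = Q_w·C_e + Q_r·C_b.
Rearranging, Q_w = Q_r·(C_std − C_b)/(C_e − C_std) = 37·(0.38 − 0.127) / (1.35 − 0.38) = 9.651 m³/s.
= 833.8 ML/d.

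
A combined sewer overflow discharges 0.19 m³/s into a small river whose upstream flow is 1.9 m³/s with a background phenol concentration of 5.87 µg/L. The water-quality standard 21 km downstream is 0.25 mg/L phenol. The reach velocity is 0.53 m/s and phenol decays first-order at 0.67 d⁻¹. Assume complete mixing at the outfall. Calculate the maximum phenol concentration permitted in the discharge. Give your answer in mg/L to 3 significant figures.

5.87 µg/L = 0.00587 mg/L.
Travel time to the compliance point: t = 2.1e+04/0.53 = 3.962e+04 s = 0.4586 d; decay factor exp(−0.67·0.4586) = 0.7355.
So the concentration just after mixing may be at most 0.25/0.7355 = 0.3399 mg/L.
Mass balance: 0.3399·2.09 = 0.19·Cₑ + 1.9·0.00587.
Cₑ = (0.7104 − 0.01115) / 0.19 = 3.68 mg/L.

3.68 mg/L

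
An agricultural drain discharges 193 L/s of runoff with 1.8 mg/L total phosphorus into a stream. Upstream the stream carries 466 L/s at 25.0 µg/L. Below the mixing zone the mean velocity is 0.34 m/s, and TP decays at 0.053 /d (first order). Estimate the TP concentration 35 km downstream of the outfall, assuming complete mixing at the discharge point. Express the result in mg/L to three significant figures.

193 L/s = 0.193 m³/s.
466 L/s = 0.466 m³/s.
25.0 µg/L = 0.025 mg/L.
After complete mixing, C₀ = (0.193·1.8 + 0.466·0.025) / 0.659 = 0.5448 mg/L.
Travel time t = 3.5e+04 m / 0.34 m/s = 1.029e+05 s = 1.191 d.
C = 0.5448·exp(−0.053·1.191) = 0.5448·0.9388 = 0.5115 mg/L.

0.511 mg/L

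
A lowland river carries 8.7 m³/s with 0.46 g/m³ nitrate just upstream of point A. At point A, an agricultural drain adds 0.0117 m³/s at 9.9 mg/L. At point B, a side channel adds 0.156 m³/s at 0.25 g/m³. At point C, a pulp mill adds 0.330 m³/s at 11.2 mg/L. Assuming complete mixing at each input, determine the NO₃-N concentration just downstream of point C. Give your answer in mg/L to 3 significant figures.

0.854 mg/L

After input A: C = (8.7·0.46 + 0.0117·9.9) / 8.712 = 0.4727 mg/L.
After input B: C = (8.712·0.4727 + 0.156·0.25) / 8.868 = 0.4688 mg/L.
After input C: C = (8.868·0.4688 + 0.33·11.2) / 9.198 = 0.8538 mg/L.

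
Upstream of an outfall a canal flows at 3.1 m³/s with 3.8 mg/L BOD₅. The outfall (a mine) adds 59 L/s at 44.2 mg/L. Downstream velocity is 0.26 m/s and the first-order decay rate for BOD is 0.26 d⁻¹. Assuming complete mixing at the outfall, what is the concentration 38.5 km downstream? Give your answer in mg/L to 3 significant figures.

59 L/s = 0.059 m³/s.
After complete mixing, C₀ = (0.059·44.2 + 3.1·3.8) / 3.159 = 4.555 mg/L.
Travel time t = 3.85e+04 m / 0.26 m/s = 1.481e+05 s = 1.714 d.
C = 4.555·exp(−0.26·1.714) = 4.555·0.6404 = 2.917 mg/L.

2.92 mg/L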